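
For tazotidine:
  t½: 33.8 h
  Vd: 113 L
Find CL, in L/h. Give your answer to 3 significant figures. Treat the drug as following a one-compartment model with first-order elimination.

2.32 L/h

k = ln2 / t½ = 0.693147 / 33.8 = 0.02051 h⁻¹
CL = k × Vd = 0.02051 × 113 = 2.318 L/h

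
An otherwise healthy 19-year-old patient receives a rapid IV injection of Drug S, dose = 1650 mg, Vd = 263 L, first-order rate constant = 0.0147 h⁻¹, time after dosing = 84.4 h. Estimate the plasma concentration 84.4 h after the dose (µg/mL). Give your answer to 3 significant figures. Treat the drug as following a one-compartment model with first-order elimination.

C₀ = Dose / Vd = 1650 / 263 = 6.274 mg/L
C = C₀ · e^(−k·t) = 6.274 × e^(−0.01470 × 84.4)
  = 6.274 × 0.2892 = 1.814 mg/L
(1.814 mg/L = 1.814 µg/mL)

1.81 µg/mL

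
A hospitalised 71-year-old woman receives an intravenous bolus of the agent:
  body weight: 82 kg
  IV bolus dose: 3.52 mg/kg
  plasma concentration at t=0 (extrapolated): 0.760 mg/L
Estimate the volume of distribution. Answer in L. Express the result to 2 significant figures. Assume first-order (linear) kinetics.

Dose = 3.52 × 82 = 288.6 mg
Vd = Dose / C₀ = 288.6 / 0.760 = 379.7 L

380 L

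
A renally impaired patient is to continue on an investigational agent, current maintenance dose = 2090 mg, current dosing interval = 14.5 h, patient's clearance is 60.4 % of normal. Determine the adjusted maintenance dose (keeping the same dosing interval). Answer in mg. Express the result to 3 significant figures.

To keep the same average steady-state level, dosing rate must scale with clearance.
CL ratio = 60.4 / 100 = 0.6040
New dose (same interval) = 2090 × 0.6040 = 1262 mg

1260 mg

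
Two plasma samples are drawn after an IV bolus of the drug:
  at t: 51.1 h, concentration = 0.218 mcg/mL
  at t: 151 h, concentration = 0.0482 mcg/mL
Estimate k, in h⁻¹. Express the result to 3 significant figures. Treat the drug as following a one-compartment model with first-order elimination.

0.0151 h⁻¹

k = ln(C₁/C₂) / (t₂ − t₁) = ln(0.218/0.0482) / (151 − 51.1)
  = 1.509 / 99.90 = 0.01511 h⁻¹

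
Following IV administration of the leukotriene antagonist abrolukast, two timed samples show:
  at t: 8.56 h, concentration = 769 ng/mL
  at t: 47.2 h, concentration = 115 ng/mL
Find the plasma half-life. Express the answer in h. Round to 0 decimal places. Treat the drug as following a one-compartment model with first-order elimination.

k = ln(C₁/C₂) / (t₂ − t₁) = ln(769/115) / (47.2 − 8.56)
  = 1.900 / 38.64 = 0.04917 h⁻¹
t½ = ln2 / k = 0.693147 / 0.04917 = 14.10 h

14 h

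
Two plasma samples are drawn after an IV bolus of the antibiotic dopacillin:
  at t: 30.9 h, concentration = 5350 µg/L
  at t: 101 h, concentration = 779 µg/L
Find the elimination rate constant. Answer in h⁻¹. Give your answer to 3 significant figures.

0.0275 h⁻¹

k = ln(C₁/C₂) / (t₂ − t₁) = ln(5350/779) / (101 − 30.9)
  = 1.927 / 70.10 = 0.02749 h⁻¹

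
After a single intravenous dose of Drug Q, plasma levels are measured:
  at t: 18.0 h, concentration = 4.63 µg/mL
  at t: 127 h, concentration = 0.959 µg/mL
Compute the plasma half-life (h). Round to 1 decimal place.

48.0 h

k = ln(C₁/C₂) / (t₂ − t₁) = ln(4.63/0.959) / (127 − 18.0)
  = 1.574 / 109.0 = 0.01444 h⁻¹
t½ = ln2 / k = 0.693147 / 0.01444 = 48.00 h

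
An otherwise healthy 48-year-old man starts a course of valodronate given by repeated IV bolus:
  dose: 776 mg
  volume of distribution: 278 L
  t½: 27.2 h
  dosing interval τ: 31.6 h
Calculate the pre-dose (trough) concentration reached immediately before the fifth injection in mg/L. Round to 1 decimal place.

C₀ per dose = Dose / Vd = 776 / 278 = 2.791 mg/L
k = ln2 / t½ = 0.693147 / 27.2 = 0.02548 h⁻¹
Fraction remaining after one interval: r = e^(−kτ) = e^(−0.02548 × 31.6) = 0.4470
Before dose 5, 4 doses have been given (aged 1τ, 2τ, 3τ, 4τ).
C_trough = C₀ × (r + r² + … + r^4) = C₀ × r(1−r^4)/(1−r)
        = 2.791 × 0.4470 × (1 − 0.03992) / (1 − 0.4470) = 2.166 mg/L

2.2 mg/L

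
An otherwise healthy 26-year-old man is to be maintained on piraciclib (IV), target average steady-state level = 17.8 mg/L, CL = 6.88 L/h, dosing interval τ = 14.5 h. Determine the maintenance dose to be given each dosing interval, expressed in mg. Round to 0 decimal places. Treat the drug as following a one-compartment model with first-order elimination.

At steady state, Dose/τ = Css × CL.
Dose = Css × CL × τ = 17.8 × 6.880 × 14.5 = 1776 mg

1776 mg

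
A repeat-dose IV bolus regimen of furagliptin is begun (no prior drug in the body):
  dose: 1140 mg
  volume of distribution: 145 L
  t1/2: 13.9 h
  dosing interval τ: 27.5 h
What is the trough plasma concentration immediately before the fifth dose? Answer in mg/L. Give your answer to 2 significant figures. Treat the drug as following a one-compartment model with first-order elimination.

C₀ per dose = Dose / Vd = 1140 / 145 = 7.862 mg/L
k = ln2 / t½ = 0.693147 / 13.9 = 0.04987 h⁻¹
Fraction remaining after one interval: r = e^(−kτ) = e^(−0.04987 × 27.5) = 0.2537
Before dose 5, 4 doses have been given (aged 1τ, 2τ, 3τ, 4τ).
C_trough = C₀ × (r + r² + … + r^4) = C₀ × r(1−r^4)/(1−r)
        = 7.862 × 0.2537 × (1 − 0.004143) / (1 − 0.2537) = 2.662 mg/L

2.7 mg/L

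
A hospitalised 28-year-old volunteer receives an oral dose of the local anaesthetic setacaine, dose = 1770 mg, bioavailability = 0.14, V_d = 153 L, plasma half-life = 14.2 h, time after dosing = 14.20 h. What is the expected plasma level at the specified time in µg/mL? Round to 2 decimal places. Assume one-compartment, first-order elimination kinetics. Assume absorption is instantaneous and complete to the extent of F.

Amount reaching circulation = F × Dose = 0.14 × 1770 = 247.8 mg
C₀ = F·Dose / Vd = 247.8 / 153 = 1.620 mg/L
k = ln2 / t½ = 0.693147 / 14.2 = 0.04881 h⁻¹
t / t½ = 14.20 / 14.2 = 1 half-lives
C = C₀ × (1/2)^1 = 1.620 × 0.5000 = 0.8100 mg/L
(0.8100 mg/L = 0.8100 µg/mL)

0.81 µg/mL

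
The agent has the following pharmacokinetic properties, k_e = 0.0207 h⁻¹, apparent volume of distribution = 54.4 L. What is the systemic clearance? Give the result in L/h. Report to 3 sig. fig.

1.13 L/h

CL = k × Vd = 0.0207 × 54.4 = 1.126 L/h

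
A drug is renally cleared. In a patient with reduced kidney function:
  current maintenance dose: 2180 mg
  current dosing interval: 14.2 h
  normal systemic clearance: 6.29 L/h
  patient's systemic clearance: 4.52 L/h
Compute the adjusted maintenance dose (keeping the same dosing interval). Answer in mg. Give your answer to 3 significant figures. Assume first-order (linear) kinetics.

1570 mg

To keep the same average steady-state level, dosing rate must scale with clearance.
CL ratio = 4.52 / 6.29 = 0.7186
New dose (same interval) = 2180 × 0.7186 = 1567 mg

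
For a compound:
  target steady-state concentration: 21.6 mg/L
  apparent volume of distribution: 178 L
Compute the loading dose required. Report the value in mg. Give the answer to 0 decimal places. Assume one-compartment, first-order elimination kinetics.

LD = Css × Vd = 21.6 × 178 = 3845 mg

3845 mg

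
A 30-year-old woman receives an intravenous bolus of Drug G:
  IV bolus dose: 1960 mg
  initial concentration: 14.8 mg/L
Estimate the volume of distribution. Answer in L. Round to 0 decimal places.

Vd = Dose / C₀ = 1960 / 14.8 = 132.4 L

132 L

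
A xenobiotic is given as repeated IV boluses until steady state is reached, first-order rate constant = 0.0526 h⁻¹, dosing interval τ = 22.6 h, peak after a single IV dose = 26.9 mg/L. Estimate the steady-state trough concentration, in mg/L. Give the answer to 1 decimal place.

11.8 mg/L

e^(−kτ) = e^(−0.05260 × 22.6) = 0.3046
Accumulation ratio R = 1 / (1 − e^(−kτ)) = 1 / (1 − 0.3046) = 1.438
Steady-state trough = C₀ × R × e^(−kτ) = 26.9 × 1.438 × 0.3046 = 11.78 mg/L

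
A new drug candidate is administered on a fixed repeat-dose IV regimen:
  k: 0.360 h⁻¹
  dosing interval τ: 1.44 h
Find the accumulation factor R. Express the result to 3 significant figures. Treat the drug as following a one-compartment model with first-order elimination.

2.47

e^(−kτ) = e^(−0.3600 × 1.44) = 0.5955
Accumulation ratio R = 1 / (1 − e^(−kτ)) = 1 / (1 − 0.5955) = 2.472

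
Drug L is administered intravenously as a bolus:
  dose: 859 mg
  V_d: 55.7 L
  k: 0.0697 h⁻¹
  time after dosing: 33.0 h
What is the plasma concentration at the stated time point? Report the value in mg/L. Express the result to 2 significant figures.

C₀ = Dose / Vd = 859.0 / 55.7 = 15.42 mg/L
C = C₀ · e^(−k·t) = 15.42 × e^(−0.06970 × 33.0)
  = 15.42 × 0.1002 = 1.545 mg/L

1.5 mg/L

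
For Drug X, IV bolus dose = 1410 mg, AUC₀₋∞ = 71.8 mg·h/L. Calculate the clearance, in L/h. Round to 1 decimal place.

19.6 L/h

CL = Dose / AUC = 1410 / 71.8 = 19.64 L/h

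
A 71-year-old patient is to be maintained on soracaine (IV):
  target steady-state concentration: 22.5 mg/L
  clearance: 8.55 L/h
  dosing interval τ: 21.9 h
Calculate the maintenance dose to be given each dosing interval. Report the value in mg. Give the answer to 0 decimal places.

At steady state, Dose/τ = Css × CL.
Dose = Css × CL × τ = 22.5 × 8.550 × 21.9 = 4213 mg

4213 mg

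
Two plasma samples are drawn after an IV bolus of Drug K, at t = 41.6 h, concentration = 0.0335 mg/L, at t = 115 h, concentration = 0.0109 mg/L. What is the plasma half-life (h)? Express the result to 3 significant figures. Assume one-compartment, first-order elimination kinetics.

45.3 h

k = ln(C₁/C₂) / (t₂ − t₁) = ln(0.0335/0.0109) / (115 − 41.6)
  = 1.123 / 73.40 = 0.01530 h⁻¹
t½ = ln2 / k = 0.693147 / 0.01530 = 45.30 h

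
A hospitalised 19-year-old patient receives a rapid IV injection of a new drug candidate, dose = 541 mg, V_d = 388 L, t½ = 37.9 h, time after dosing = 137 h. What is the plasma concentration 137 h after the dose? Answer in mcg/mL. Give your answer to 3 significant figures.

C₀ = Dose / Vd = 541.0 / 388 = 1.394 mg/L
k = ln2 / t½ = 0.693147 / 37.9 = 0.01829 h⁻¹
C = C₀ · e^(−k·t) = 1.394 × e^(−0.01829 × 137)
  = 1.394 × 0.08162 = 0.1138 mg/L
(0.1138 mg/L = 0.1138 mcg/mL)

0.114 mcg/mL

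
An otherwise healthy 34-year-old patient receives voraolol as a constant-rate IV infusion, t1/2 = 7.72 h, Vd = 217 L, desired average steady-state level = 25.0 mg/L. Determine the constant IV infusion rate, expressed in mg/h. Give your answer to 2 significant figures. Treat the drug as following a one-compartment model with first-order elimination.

490 mg/h

k = ln2 / t½ = 0.693147 / 7.72 = 0.08979 h⁻¹
CL = k × Vd = 0.08979 × 217 = 19.48 L/h
At steady state, infusion rate R₀ = Css × CL = 25.0 × 19.48 = 487.0 mg/h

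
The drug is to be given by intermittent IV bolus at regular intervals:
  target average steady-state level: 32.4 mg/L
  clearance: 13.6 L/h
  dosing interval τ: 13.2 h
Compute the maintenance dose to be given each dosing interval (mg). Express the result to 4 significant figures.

5816 mg

At steady state, Dose/τ = Css × CL.
Dose = Css × CL × τ = 32.4 × 13.60 × 13.2 = 5816 mg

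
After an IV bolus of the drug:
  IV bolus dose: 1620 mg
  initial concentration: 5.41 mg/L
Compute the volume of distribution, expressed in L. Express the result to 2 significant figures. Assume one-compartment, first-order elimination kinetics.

300 L

Vd = Dose / C₀ = 1620 / 5.41 = 299.4 L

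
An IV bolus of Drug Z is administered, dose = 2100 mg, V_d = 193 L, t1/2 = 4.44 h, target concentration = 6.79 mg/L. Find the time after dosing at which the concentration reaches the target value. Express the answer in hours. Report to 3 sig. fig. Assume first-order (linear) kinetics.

3.02 h

C₀ = Dose / Vd = 2100 / 193 = 10.88 mg/L
k = ln2 / t½ = 0.693147 / 4.44 = 0.1561 h⁻¹
t = ln(C₀ / C) / k = ln(10.88 / 6.79) / 0.1561
  = ln(1.602) / 0.1561 = 0.4713 / 0.1561 = 3.019 h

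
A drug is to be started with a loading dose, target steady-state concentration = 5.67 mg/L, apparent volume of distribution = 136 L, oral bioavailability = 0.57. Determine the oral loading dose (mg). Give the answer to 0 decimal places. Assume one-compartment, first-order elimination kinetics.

LD = Css × Vd / F = 5.67 × 136 / 0.57 = 1353 mg

1353 mg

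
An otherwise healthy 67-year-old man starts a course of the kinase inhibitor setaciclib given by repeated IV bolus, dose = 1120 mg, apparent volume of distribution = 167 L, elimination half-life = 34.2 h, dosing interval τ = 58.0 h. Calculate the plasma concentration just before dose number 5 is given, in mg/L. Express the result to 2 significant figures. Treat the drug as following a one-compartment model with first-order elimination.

C₀ per dose = Dose / Vd = 1120 / 167 = 6.707 mg/L
k = ln2 / t½ = 0.693147 / 34.2 = 0.02027 h⁻¹
Fraction remaining after one interval: r = e^(−kτ) = e^(−0.02027 × 58.0) = 0.3086
Before dose 5, 4 doses have been given (aged 1τ, 2τ, 3τ, 4τ).
C_trough = C₀ × (r + r² + … + r^4) = C₀ × r(1−r^4)/(1−r)
        = 6.707 × 0.3086 × (1 − 0.009070) / (1 − 0.3086) = 2.966 mg/L

3.0 mg/L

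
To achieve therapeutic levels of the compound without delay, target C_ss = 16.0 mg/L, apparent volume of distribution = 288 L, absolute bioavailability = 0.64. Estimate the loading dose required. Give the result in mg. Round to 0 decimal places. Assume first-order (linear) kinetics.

LD = Css × Vd / F = 16.0 × 288 / 0.64 = 7200 mg

7200 mg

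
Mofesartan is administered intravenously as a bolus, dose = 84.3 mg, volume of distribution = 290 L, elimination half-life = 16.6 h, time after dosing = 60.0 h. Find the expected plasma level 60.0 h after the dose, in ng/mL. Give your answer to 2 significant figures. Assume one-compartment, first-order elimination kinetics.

24 ng/mL

C₀ = Dose / Vd = 84.30 / 290 = 0.2907 mg/L
k = ln2 / t½ = 0.693147 / 16.6 = 0.04176 h⁻¹
C = C₀ · e^(−k·t) = 0.2907 × e^(−0.04176 × 60.0)
  = 0.2907 × 0.08163 = 0.02373 mg/L
Convert: 0.02373 mg/L × 1000 = 23.73 ng/mL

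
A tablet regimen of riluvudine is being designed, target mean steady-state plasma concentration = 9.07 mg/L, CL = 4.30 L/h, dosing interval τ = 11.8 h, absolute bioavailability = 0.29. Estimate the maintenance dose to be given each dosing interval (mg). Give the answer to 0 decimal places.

1587 mg

At steady state, F × (Dose/τ) = Css × CL.
Dose = Css × CL × τ / F = 9.07 × 4.300 × 11.8 / 0.29 = 1587 mg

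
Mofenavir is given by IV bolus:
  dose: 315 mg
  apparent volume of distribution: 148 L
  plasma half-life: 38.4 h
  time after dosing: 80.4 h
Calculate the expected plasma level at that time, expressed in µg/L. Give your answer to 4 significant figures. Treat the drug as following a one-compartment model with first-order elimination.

498.6 µg/L

C₀ = Dose / Vd = 315.0 / 148 = 2.128 mg/L
k = ln2 / t½ = 0.693147 / 38.4 = 0.01805 h⁻¹
C = C₀ · e^(−k·t) = 2.128 × e^(−0.01805 × 80.4)
  = 2.128 × 0.2343 = 0.4986 mg/L
Convert: 0.4986 mg/L × 1000 = 498.6 µg/L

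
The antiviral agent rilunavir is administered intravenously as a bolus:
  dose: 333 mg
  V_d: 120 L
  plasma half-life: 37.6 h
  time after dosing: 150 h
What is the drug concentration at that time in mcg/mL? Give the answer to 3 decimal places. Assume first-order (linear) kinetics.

0.175 mcg/mL

C₀ = Dose / Vd = 333.0 / 120 = 2.775 mg/L
k = ln2 / t½ = 0.693147 / 37.6 = 0.01843 h⁻¹
C = C₀ · e^(−k·t) = 2.775 × e^(−0.01843 × 150)
  = 2.775 × 0.06301 = 0.1749 mg/L
(0.1749 mg/L = 0.1749 mcg/mL)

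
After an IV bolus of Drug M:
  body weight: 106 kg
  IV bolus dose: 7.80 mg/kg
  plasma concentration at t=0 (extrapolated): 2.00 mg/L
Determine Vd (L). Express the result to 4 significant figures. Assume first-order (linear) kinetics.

Dose = 7.80 × 106 = 826.8 mg
Vd = Dose / C₀ = 826.8 / 2.00 = 413.4 L

413.4 L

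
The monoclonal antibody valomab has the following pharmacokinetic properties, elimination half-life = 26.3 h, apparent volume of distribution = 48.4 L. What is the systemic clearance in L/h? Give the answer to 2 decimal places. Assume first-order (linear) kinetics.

1.28 L/h

k = ln2 / t½ = 0.693147 / 26.3 = 0.02636 h⁻¹
CL = k × Vd = 0.02636 × 48.4 = 1.276 L/h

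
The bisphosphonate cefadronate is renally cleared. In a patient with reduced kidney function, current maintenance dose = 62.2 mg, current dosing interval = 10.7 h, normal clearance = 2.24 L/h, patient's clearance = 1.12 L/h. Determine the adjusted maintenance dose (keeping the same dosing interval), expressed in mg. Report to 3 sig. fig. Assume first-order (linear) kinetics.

31.1 mg

To keep the same average steady-state level, dosing rate must scale with clearance.
CL ratio = 1.12 / 2.24 = 0.5000
New dose (same interval) = 62.2 × 0.5000 = 31.10 mg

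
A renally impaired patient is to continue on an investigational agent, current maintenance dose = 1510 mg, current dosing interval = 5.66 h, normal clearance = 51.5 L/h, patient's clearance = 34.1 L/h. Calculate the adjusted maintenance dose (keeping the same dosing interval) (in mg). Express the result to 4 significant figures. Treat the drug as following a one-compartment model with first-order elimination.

999.8 mg

To keep the same average steady-state level, dosing rate must scale with clearance.
CL ratio = 34.1 / 51.5 = 0.6621
New dose (same interval) = 1510 × 0.6621 = 999.8 mg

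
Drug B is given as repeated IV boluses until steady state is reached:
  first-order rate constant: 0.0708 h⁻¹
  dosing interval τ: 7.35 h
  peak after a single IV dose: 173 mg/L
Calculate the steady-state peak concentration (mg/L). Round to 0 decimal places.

e^(−kτ) = e^(−0.07080 × 7.35) = 0.5943
Accumulation ratio R = 1 / (1 − e^(−kτ)) = 1 / (1 − 0.5943) = 2.465
Steady-state peak = C₀ × R = 173 × 2.465 = 426.4 mg/L

426 mg/L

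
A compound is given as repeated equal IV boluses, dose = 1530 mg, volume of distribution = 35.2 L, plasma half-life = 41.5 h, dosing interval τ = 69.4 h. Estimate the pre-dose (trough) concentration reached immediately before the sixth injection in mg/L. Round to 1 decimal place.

19.8 mg/L

C₀ per dose = Dose / Vd = 1530 / 35.2 = 43.47 mg/L
k = ln2 / t½ = 0.693147 / 41.5 = 0.01670 h⁻¹
Fraction remaining after one interval: r = e^(−kτ) = e^(−0.01670 × 69.4) = 0.3138
Before dose 6, 5 doses have been given (aged 1τ, 2τ, 3τ, 4τ, 5τ).
C_trough = C₀ × (r + r² + … + r^5) = C₀ × r(1−r^5)/(1−r)
        = 43.47 × 0.3138 × (1 − 0.003043) / (1 − 0.3138) = 19.82 mg/L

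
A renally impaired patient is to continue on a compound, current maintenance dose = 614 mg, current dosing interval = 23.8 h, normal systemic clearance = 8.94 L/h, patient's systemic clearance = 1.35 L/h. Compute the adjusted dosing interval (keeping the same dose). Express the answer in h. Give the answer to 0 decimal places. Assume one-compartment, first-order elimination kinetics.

To keep the same average steady-state level, dosing rate must scale with clearance.
CL ratio = 1.35 / 8.94 = 0.1510
New interval (same dose) = 23.8 / 0.1510 = 157.6 h

158 h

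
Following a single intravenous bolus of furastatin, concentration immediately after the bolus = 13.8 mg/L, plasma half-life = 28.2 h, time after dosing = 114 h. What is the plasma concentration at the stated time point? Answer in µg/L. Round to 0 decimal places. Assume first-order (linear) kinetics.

k = ln2 / t½ = 0.693147 / 28.2 = 0.02458 h⁻¹
C = C₀ · e^(−k·t) = 13.80 × e^(−0.02458 × 114)
  = 13.80 × 0.06068 = 0.8374 mg/L
Convert: 0.8374 mg/L × 1000 = 837.4 µg/L

837 µg/L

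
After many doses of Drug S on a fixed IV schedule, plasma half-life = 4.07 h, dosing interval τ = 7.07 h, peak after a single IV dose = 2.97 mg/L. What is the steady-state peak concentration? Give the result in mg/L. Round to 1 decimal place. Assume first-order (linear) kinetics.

4.2 mg/L

k = ln2 / t½ = 0.693147 / 4.07 = 0.1703 h⁻¹
e^(−kτ) = e^(−0.1703 × 7.07) = 0.3000
Accumulation ratio R = 1 / (1 − e^(−kτ)) = 1 / (1 − 0.3000) = 1.429
Steady-state peak = C₀ × R = 2.97 × 1.429 = 4.244 mg/L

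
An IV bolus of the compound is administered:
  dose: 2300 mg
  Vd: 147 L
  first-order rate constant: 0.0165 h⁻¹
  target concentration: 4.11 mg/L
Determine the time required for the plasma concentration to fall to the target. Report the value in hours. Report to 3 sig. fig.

81.0 h

C₀ = Dose / Vd = 2300 / 147 = 15.65 mg/L
t = ln(C₀ / C) / k = ln(15.65 / 4.11) / 0.01650
  = ln(3.808) / 0.01650 = 1.337 / 0.01650 = 81.03 h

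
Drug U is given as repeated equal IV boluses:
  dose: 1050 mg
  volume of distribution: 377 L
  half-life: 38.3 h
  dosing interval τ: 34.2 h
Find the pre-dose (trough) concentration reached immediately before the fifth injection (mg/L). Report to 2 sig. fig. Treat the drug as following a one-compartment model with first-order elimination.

C₀ per dose = Dose / Vd = 1050 / 377 = 2.785 mg/L
k = ln2 / t½ = 0.693147 / 38.3 = 0.01810 h⁻¹
Fraction remaining after one interval: r = e^(−kτ) = e^(−0.01810 × 34.2) = 0.5385
Before dose 5, 4 doses have been given (aged 1τ, 2τ, 3τ, 4τ).
C_trough = C₀ × (r + r² + … + r^4) = C₀ × r(1−r^4)/(1−r)
        = 2.785 × 0.5385 × (1 − 0.08409) / (1 − 0.5385) = 2.976 mg/L

3.0 mg/L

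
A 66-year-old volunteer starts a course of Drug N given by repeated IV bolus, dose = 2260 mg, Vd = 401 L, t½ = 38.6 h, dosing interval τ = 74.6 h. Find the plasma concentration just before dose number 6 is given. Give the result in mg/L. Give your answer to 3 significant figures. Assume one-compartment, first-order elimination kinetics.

2.00 mg/L

C₀ per dose = Dose / Vd = 2260 / 401 = 5.636 mg/L
k = ln2 / t½ = 0.693147 / 38.6 = 0.01796 h⁻¹
Fraction remaining after one interval: r = e^(−kτ) = e^(−0.01796 × 74.6) = 0.2619
Before dose 6, 5 doses have been given (aged 1τ, 2τ, 3τ, 4τ, 5τ).
C_trough = C₀ × (r + r² + … + r^5) = C₀ × r(1−r^5)/(1−r)
        = 5.636 × 0.2619 × (1 − 0.001232) / (1 − 0.2619) = 1.997 mg/L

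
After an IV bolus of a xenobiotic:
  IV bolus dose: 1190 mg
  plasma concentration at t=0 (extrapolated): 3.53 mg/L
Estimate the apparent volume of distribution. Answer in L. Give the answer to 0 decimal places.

337 L

Vd = Dose / C₀ = 1190 / 3.53 = 337.1 L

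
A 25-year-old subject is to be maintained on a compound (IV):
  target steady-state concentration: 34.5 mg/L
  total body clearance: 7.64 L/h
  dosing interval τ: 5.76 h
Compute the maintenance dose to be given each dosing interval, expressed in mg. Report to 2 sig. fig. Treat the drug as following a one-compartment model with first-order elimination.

1500 mg

At steady state, Dose/τ = Css × CL.
Dose = Css × CL × τ = 34.5 × 7.640 × 5.76 = 1518 mg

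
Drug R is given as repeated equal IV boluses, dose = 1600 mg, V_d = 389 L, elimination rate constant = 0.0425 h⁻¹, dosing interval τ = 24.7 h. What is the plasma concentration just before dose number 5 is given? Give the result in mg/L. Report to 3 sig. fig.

2.18 mg/L

C₀ per dose = Dose / Vd = 1600 / 389 = 4.113 mg/L
Fraction remaining after one interval: r = e^(−kτ) = e^(−0.04250 × 24.7) = 0.3500
Before dose 5, 4 doses have been given (aged 1τ, 2τ, 3τ, 4τ).
C_trough = C₀ × (r + r² + … + r^4) = C₀ × r(1−r^4)/(1−r)
        = 4.113 × 0.3500 × (1 − 0.01501) / (1 − 0.3500) = 2.181 mg/L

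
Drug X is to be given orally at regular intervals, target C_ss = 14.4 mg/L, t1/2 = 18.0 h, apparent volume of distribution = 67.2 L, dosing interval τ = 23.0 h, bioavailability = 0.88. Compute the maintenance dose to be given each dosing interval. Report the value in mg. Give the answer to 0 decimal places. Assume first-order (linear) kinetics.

k = ln2 / t½ = 0.693147 / 18.0 = 0.03851 h⁻¹
CL = k × Vd = 0.03851 × 67.2 = 2.588 L/h
At steady state, F × (Dose/τ) = Css × CL.
Dose = Css × CL × τ / F = 14.4 × 2.588 × 23.0 / 0.88 = 974.0 mg

974 mg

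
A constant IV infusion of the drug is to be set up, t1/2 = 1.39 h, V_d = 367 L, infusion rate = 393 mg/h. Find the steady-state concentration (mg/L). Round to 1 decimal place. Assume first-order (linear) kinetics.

k = ln2 / t½ = 0.693147 / 1.39 = 0.4987 h⁻¹
CL = k × Vd = 0.4987 × 367 = 183.0 L/h
At steady state Css = R₀ / CL = 393 / 183.0 = 2.148 mg/L

2.1 mg/L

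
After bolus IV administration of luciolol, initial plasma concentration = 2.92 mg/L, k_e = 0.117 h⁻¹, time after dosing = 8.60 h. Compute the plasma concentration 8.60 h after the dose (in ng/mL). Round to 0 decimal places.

C = C₀ · e^(−k·t) = 2.920 × e^(−0.1170 × 8.60)
  = 2.920 × 0.3656 = 1.068 mg/L
Convert: 1.068 mg/L × 1000 = 1068 ng/mL

1068 ng/mL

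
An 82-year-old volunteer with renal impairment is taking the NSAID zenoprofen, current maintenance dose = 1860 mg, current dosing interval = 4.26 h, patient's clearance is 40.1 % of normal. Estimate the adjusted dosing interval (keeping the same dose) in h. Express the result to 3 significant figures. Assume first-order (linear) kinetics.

10.6 h

To keep the same average steady-state level, dosing rate must scale with clearance.
CL ratio = 40.1 / 100 = 0.4010
New interval (same dose) = 4.26 / 0.4010 = 10.62 h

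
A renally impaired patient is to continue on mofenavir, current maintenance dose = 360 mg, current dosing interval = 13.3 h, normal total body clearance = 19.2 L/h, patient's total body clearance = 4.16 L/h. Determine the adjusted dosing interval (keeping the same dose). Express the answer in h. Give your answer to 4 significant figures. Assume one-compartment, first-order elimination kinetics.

61.38 h

To keep the same average steady-state level, dosing rate must scale with clearance.
CL ratio = 4.16 / 19.2 = 0.2167
New interval (same dose) = 13.3 / 0.2167 = 61.38 h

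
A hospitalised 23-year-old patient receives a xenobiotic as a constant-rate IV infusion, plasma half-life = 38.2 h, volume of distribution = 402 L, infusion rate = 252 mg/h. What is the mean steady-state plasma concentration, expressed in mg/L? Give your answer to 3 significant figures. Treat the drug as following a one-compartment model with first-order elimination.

k = ln2 / t½ = 0.693147 / 38.2 = 0.01815 h⁻¹
CL = k × Vd = 0.01815 × 402 = 7.296 L/h
At steady state Css = R₀ / CL = 252 / 7.296 = 34.54 mg/L

34.5 mg/L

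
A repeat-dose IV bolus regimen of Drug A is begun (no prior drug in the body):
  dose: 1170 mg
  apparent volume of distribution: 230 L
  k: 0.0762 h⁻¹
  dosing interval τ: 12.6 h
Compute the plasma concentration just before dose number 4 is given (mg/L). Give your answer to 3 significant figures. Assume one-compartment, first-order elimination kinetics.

2.98 mg/L

C₀ per dose = Dose / Vd = 1170 / 230 = 5.087 mg/L
Fraction remaining after one interval: r = e^(−kτ) = e^(−0.07620 × 12.6) = 0.3828
Before dose 4, 3 doses have been given (aged 1τ, 2τ, 3τ).
C_trough = C₀ × (r + r² + … + r^3) = C₀ × r(1−r^3)/(1−r)
        = 5.087 × 0.3828 × (1 − 0.05609) / (1 − 0.3828) = 2.978 mg/L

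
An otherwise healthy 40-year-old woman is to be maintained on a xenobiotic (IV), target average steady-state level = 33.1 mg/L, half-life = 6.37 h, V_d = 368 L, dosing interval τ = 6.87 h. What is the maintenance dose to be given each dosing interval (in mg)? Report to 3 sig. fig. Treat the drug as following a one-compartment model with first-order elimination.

9110 mg

k = ln2 / t½ = 0.693147 / 6.37 = 0.1088 h⁻¹
CL = k × Vd = 0.1088 × 368 = 40.04 L/h
At steady state, Dose/τ = Css × CL.
Dose = Css × CL × τ = 33.1 × 40.04 × 6.87 = 9105 mg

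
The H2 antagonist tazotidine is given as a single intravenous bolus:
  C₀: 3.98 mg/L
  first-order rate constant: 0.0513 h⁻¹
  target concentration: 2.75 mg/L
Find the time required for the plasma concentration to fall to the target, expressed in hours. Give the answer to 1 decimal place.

t = ln(C₀ / C) / k = ln(3.980 / 2.75) / 0.05130
  = ln(1.447) / 0.05130 = 0.3695 / 0.05130 = 7.203 h

7.2 h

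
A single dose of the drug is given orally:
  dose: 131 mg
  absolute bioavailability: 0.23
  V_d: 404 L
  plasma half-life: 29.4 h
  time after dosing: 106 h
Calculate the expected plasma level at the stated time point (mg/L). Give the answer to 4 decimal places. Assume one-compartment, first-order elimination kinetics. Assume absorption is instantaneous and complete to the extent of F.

0.0061 mg/L

Amount reaching circulation = F × Dose = 0.23 × 131.0 = 30.13 mg
C₀ = F·Dose / Vd = 30.13 / 404 = 0.07458 mg/L
k = ln2 / t½ = 0.693147 / 29.4 = 0.02358 h⁻¹
C = C₀ · e^(−k·t) = 0.07458 × e^(−0.02358 × 106)
  = 0.07458 × 0.08213 = 0.006125 mg/L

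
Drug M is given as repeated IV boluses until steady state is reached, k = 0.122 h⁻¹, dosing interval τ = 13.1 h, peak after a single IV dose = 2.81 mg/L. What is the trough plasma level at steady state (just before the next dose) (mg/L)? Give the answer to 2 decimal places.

e^(−kτ) = e^(−0.1220 × 13.1) = 0.2023
Accumulation ratio R = 1 / (1 − e^(−kτ)) = 1 / (1 − 0.2023) = 1.254
Steady-state trough = C₀ × R × e^(−kτ) = 2.81 × 1.254 × 0.2023 = 0.7129 mg/L

0.71 mg/L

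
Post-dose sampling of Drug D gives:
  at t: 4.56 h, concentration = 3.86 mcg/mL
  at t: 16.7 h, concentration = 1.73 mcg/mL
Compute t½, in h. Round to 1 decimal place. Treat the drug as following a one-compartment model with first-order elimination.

k = ln(C₁/C₂) / (t₂ − t₁) = ln(3.86/1.73) / (16.7 − 4.56)
  = 0.8025 / 12.14 = 0.06610 h⁻¹
t½ = ln2 / k = 0.693147 / 0.06610 = 10.49 h

10.5 h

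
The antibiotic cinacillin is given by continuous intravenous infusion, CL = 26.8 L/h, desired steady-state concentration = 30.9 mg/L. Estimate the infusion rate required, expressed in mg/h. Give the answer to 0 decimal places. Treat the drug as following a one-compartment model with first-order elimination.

828 mg/h

At steady state, infusion rate R₀ = Css × CL = 30.9 × 26.80 = 828.1 mg/h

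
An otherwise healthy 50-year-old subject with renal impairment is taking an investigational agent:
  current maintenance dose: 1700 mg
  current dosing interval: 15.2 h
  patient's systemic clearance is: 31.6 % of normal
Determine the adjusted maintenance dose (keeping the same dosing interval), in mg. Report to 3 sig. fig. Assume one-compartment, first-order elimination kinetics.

537 mg

To keep the same average steady-state level, dosing rate must scale with clearance.
CL ratio = 31.6 / 100 = 0.3160
New dose (same interval) = 1700 × 0.3160 = 537.2 mg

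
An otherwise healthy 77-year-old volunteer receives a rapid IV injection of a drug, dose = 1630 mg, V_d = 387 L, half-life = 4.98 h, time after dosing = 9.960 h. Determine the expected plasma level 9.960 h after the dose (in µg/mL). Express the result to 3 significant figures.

C₀ = Dose / Vd = 1630 / 387 = 4.212 mg/L
k = ln2 / t½ = 0.693147 / 4.98 = 0.1392 h⁻¹
t / t½ = 9.960 / 4.98 = 2 half-lives
C = C₀ × (1/2)^2 = 4.212 × 0.2500 = 1.053 mg/L
(1.053 mg/L = 1.053 µg/mL)

1.05 µg/mL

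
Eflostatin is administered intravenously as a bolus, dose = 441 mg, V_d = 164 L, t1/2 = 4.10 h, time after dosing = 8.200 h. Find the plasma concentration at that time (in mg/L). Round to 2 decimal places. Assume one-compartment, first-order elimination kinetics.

0.67 mg/L

C₀ = Dose / Vd = 441.0 / 164 = 2.689 mg/L
k = ln2 / t½ = 0.693147 / 4.10 = 0.1691 h⁻¹
t / t½ = 8.200 / 4.10 = 2 half-lives
C = C₀ × (1/2)^2 = 2.689 × 0.2500 = 0.6723 mg/L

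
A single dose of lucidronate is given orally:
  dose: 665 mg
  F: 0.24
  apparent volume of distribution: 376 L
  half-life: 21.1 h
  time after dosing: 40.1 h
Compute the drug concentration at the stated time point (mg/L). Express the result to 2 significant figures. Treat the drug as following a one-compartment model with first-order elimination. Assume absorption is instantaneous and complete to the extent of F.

0.11 mg/L

Amount reaching circulation = F × Dose = 0.24 × 665.0 = 159.6 mg
C₀ = F·Dose / Vd = 159.6 / 376 = 0.4245 mg/L
k = ln2 / t½ = 0.693147 / 21.1 = 0.03285 h⁻¹
C = C₀ · e^(−k·t) = 0.4245 × e^(−0.03285 × 40.1)
  = 0.4245 × 0.2679 = 0.1137 mg/L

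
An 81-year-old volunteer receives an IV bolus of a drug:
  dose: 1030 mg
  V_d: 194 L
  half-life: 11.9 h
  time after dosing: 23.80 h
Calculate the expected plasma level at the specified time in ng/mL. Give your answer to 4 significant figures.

C₀ = Dose / Vd = 1030 / 194 = 5.309 mg/L
k = ln2 / t½ = 0.693147 / 11.9 = 0.05825 h⁻¹
t / t½ = 23.80 / 11.9 = 2 half-lives
C = C₀ × (1/2)^2 = 5.309 × 0.2500 = 1.327 mg/L
Convert: 1.327 mg/L × 1000 = 1327 ng/mL

1327 ng/mL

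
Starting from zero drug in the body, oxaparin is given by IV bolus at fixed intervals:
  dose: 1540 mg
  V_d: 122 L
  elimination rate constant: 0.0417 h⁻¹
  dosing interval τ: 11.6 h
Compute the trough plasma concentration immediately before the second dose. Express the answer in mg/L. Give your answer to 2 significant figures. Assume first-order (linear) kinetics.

C₀ per dose = Dose / Vd = 1540 / 122 = 12.62 mg/L
Fraction remaining after one interval: r = e^(−kτ) = e^(−0.04170 × 11.6) = 0.6165
Before dose 2, 1 dose has been given (aged 1τ).
C_trough = C₀ × r = 12.62 × 0.6165 = 7.780 mg/L

7.8 mg/L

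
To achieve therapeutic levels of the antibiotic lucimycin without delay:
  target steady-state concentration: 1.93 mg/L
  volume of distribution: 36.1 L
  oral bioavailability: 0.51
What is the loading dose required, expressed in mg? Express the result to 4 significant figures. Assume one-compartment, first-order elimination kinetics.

LD = Css × Vd / F = 1.93 × 36.1 / 0.51 = 136.6 mg

136.6 mg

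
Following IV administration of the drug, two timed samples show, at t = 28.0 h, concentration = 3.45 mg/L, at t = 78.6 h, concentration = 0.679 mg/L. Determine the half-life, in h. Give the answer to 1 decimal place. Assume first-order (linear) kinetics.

21.6 h

k = ln(C₁/C₂) / (t₂ − t₁) = ln(3.45/0.679) / (78.6 − 28.0)
  = 1.626 / 50.60 = 0.03213 h⁻¹
t½ = ln2 / k = 0.693147 / 0.03213 = 21.57 h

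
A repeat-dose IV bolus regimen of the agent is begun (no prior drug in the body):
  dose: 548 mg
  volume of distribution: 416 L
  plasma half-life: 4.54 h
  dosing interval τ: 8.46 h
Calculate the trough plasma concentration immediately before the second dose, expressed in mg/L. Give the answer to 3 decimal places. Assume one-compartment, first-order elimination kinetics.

0.362 mg/L

C₀ per dose = Dose / Vd = 548 / 416 = 1.317 mg/L
k = ln2 / t½ = 0.693147 / 4.54 = 0.1527 h⁻¹
Fraction remaining after one interval: r = e^(−kτ) = e^(−0.1527 × 8.46) = 0.2748
Before dose 2, 1 dose has been given (aged 1τ).
C_trough = C₀ × r = 1.317 × 0.2748 = 0.3619 mg/L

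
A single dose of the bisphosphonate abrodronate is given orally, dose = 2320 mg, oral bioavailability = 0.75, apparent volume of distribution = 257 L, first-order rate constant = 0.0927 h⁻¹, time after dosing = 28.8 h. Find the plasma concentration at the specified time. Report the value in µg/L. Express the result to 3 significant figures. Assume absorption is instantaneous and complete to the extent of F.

469 µg/L

Amount reaching circulation = F × Dose = 0.75 × 2320 = 1740 mg
C₀ = F·Dose / Vd = 1740 / 257 = 6.770 mg/L
C = C₀ · e^(−k·t) = 6.770 × e^(−0.09270 × 28.8)
  = 6.770 × 0.06927 = 0.4690 mg/L
Convert: 0.4690 mg/L × 1000 = 469.0 µg/L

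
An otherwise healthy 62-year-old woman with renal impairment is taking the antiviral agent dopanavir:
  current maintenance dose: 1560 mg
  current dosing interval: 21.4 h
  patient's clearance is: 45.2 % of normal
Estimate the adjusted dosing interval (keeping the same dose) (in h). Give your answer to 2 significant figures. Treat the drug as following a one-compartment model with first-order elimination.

To keep the same average steady-state level, dosing rate must scale with clearance.
CL ratio = 45.2 / 100 = 0.4520
New interval (same dose) = 21.4 / 0.4520 = 47.35 h

47 h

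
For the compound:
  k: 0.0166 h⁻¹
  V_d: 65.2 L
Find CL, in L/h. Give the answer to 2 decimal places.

CL = k × Vd = 0.0166 × 65.2 = 1.082 L/h

1.08 L/h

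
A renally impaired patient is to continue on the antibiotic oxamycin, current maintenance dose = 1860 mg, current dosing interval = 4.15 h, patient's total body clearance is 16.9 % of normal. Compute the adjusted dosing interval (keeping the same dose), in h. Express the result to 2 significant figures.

25 h

To keep the same average steady-state level, dosing rate must scale with clearance.
CL ratio = 16.9 / 100 = 0.1690
New interval (same dose) = 4.15 / 0.1690 = 24.56 h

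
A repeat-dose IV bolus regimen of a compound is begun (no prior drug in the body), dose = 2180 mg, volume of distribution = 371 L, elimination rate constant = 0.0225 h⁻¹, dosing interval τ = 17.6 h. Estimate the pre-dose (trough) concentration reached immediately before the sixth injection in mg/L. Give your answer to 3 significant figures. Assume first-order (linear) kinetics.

10.4 mg/L

C₀ per dose = Dose / Vd = 2180 / 371 = 5.876 mg/L
Fraction remaining after one interval: r = e^(−kτ) = e^(−0.02250 × 17.6) = 0.6730
Before dose 6, 5 doses have been given (aged 1τ, 2τ, 3τ, 4τ, 5τ).
C_trough = C₀ × (r + r² + … + r^5) = C₀ × r(1−r^5)/(1−r)
        = 5.876 × 0.6730 × (1 − 0.1381) / (1 − 0.6730) = 10.42 mg/L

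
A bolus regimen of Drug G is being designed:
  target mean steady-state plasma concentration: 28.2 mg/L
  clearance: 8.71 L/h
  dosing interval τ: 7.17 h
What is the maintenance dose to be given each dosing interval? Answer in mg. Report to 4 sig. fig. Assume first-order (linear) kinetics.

At steady state, Dose/τ = Css × CL.
Dose = Css × CL × τ = 28.2 × 8.710 × 7.17 = 1761 mg

1761 mg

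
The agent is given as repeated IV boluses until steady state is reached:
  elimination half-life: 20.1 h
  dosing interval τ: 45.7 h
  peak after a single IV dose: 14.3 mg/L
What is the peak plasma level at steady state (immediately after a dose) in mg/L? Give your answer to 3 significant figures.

k = ln2 / t½ = 0.693147 / 20.1 = 0.03448 h⁻¹
e^(−kτ) = e^(−0.03448 × 45.7) = 0.2069
Accumulation ratio R = 1 / (1 − e^(−kτ)) = 1 / (1 − 0.2069) = 1.261
Steady-state peak = C₀ × R = 14.3 × 1.261 = 18.03 mg/L

18.0 mg/L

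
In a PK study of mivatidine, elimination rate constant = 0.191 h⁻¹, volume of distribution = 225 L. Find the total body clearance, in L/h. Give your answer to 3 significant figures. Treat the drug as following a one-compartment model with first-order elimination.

CL = k × Vd = 0.191 × 225 = 42.98 L/h

43.0 L/h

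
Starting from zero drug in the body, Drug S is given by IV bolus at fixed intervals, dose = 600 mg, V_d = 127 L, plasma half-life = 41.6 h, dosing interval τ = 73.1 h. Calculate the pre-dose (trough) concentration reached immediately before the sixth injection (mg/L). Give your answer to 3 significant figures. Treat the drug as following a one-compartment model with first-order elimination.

1.98 mg/L

C₀ per dose = Dose / Vd = 600 / 127 = 4.724 mg/L
k = ln2 / t½ = 0.693147 / 41.6 = 0.01666 h⁻¹
Fraction remaining after one interval: r = e^(−kτ) = e^(−0.01666 × 73.1) = 0.2959
Before dose 6, 5 doses have been given (aged 1τ, 2τ, 3τ, 4τ, 5τ).
C_trough = C₀ × (r + r² + … + r^5) = C₀ × r(1−r^5)/(1−r)
        = 4.724 × 0.2959 × (1 − 0.002268) / (1 − 0.2959) = 1.981 mg/L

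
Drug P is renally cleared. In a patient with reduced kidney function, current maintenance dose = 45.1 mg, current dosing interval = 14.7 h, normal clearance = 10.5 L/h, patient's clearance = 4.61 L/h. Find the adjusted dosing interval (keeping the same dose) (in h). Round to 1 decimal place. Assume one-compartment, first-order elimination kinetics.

33.5 h

To keep the same average steady-state level, dosing rate must scale with clearance.
CL ratio = 4.61 / 10.5 = 0.4390
New interval (same dose) = 14.7 / 0.4390 = 33.49 h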